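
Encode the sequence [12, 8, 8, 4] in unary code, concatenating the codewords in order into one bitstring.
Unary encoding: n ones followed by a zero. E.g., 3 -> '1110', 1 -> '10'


Encode each number as n ones followed by a terminating 0:
  12 -> 1111111111110 (13 bits)
  8 -> 111111110 (9 bits)
  8 -> 111111110 (9 bits)
  4 -> 11110 (5 bits)
Total length = 13 + 9 + 9 + 5 = 36 bits.

Unary([12, 8, 8, 4]) = 111111111111011111111011111111011110 (36 bits)


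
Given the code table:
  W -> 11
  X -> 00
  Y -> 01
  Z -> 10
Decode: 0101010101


Decoding:
01 -> Y
01 -> Y
01 -> Y
01 -> Y
01 -> Y


Result: YYYYY


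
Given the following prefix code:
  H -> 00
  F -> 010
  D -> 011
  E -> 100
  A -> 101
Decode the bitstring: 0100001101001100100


Decoding step by step:
Bits 010 -> F
Bits 00 -> H
Bits 011 -> D
Bits 010 -> F
Bits 011 -> D
Bits 00 -> H
Bits 100 -> E


Decoded message: FHDFDHE


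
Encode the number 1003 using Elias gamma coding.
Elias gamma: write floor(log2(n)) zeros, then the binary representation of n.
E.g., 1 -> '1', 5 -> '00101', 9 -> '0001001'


num_bits = floor(log2(1003)) + 1 = 10
leading_zeros = num_bits - 1 = 9
binary(1003) = 1111101011

Elias gamma(1003) = '000000000' + '1111101011' = 0000000001111101011 (19 bits)


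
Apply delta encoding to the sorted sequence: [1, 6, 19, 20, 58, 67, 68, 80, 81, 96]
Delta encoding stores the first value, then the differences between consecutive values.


First value: 1
Deltas:
  6 - 1 = 5
  19 - 6 = 13
  20 - 19 = 1
  58 - 20 = 38
  67 - 58 = 9
  68 - 67 = 1
  80 - 68 = 12
  81 - 80 = 1
  96 - 81 = 15


Delta encoded: [1, 5, 13, 1, 38, 9, 1, 12, 1, 15]


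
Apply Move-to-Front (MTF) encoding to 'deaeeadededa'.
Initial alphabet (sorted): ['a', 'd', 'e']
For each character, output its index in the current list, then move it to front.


MTF encoding:
'd': index 1 in ['a', 'd', 'e'] -> ['d', 'a', 'e']
'e': index 2 in ['d', 'a', 'e'] -> ['e', 'd', 'a']
'a': index 2 in ['e', 'd', 'a'] -> ['a', 'e', 'd']
'e': index 1 in ['a', 'e', 'd'] -> ['e', 'a', 'd']
'e': index 0 in ['e', 'a', 'd'] -> ['e', 'a', 'd']
'a': index 1 in ['e', 'a', 'd'] -> ['a', 'e', 'd']
'd': index 2 in ['a', 'e', 'd'] -> ['d', 'a', 'e']
'e': index 2 in ['d', 'a', 'e'] -> ['e', 'd', 'a']
'd': index 1 in ['e', 'd', 'a'] -> ['d', 'e', 'a']
'e': index 1 in ['d', 'e', 'a'] -> ['e', 'd', 'a']
'd': index 1 in ['e', 'd', 'a'] -> ['d', 'e', 'a']
'a': index 2 in ['d', 'e', 'a'] -> ['a', 'd', 'e']


Output: [1, 2, 2, 1, 0, 1, 2, 2, 1, 1, 1, 2]


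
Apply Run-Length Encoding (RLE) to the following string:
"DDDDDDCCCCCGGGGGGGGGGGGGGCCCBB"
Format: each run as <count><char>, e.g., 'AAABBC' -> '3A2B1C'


Scanning runs left to right:
  i=0: run of 'D' x 6 -> '6D'
  i=6: run of 'C' x 5 -> '5C'
  i=11: run of 'G' x 14 -> '14G'
  i=25: run of 'C' x 3 -> '3C'
  i=28: run of 'B' x 2 -> '2B'

RLE = 6D5C14G3C2B


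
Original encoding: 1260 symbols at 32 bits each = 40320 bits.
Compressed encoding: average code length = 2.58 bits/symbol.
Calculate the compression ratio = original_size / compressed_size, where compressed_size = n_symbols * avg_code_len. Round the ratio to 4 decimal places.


original_size = n_symbols * orig_bits = 1260 * 32 = 40320 bits
compressed_size = n_symbols * avg_code_len = 1260 * 2.58 = 3250.8 bits
ratio = original_size / compressed_size = 40320 / 3250.8 = 12.4031

Compression ratio = 12.4031


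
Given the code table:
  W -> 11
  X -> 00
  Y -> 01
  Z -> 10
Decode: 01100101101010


Decoding:
01 -> Y
10 -> Z
01 -> Y
01 -> Y
10 -> Z
10 -> Z
10 -> Z


Result: YZYYZZZ


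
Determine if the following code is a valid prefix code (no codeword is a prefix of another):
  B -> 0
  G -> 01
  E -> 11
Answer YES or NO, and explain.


Checking each pair (does one codeword prefix another?):
  B='0' vs G='01': prefix -- VIOLATION

NO -- this is NOT a valid prefix code. B (0) is a prefix of G (01).


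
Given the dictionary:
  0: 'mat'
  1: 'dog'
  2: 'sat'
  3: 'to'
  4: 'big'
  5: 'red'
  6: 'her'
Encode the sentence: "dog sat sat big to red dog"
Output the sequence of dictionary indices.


Look up each word in the dictionary:
  'dog' -> 1
  'sat' -> 2
  'sat' -> 2
  'big' -> 4
  'to' -> 3
  'red' -> 5
  'dog' -> 1

Encoded: [1, 2, 2, 4, 3, 5, 1]


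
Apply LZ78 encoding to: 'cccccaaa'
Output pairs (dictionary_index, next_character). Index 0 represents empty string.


LZ78 encoding steps:
Dictionary: {0: ''}
Step 1: w='' (idx 0), next='c' -> output (0, 'c'), add 'c' as idx 1
Step 2: w='c' (idx 1), next='c' -> output (1, 'c'), add 'cc' as idx 2
Step 3: w='cc' (idx 2), next='a' -> output (2, 'a'), add 'cca' as idx 3
Step 4: w='' (idx 0), next='a' -> output (0, 'a'), add 'a' as idx 4
Step 5: w='a' (idx 4), end of input -> output (4, '')


Encoded: [(0, 'c'), (1, 'c'), (2, 'a'), (0, 'a'), (4, '')]


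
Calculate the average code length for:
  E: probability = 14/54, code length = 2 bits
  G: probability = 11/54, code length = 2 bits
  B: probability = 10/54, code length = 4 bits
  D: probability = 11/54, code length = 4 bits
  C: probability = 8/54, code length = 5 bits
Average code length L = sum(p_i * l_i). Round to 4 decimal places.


Weighted contributions p_i * l_i:
  E: (14/54) * 2 = 28/54
  G: (11/54) * 2 = 22/54
  B: (10/54) * 4 = 40/54
  D: (11/54) * 4 = 44/54
  C: (8/54) * 5 = 40/54
Sum = (28 + 22 + 40 + 44 + 40)/54 = 174/54

L = 174/54 = 3.2222 bits/symbol


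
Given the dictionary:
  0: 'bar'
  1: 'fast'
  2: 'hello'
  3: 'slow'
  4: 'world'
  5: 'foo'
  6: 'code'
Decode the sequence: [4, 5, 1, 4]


Look up each index in the dictionary:
  4 -> 'world'
  5 -> 'foo'
  1 -> 'fast'
  4 -> 'world'

Decoded: "world foo fast world"


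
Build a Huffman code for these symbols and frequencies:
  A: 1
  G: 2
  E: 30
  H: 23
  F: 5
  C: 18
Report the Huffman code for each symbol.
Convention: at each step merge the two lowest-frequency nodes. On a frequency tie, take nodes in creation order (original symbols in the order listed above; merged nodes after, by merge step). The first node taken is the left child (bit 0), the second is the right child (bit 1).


Huffman tree construction:
Step 1: Merge A(1) + G(2) = 3
Step 2: Merge (A+G)(3) + F(5) = 8
Step 3: Merge ((A+G)+F)(8) + C(18) = 26
Step 4: Merge H(23) + (((A+G)+F)+C)(26) = 49
Step 5: Merge E(30) + (H+(((A+G)+F)+C))(49) = 79
Read each symbol's code off the tree from the root (left child = 0, right child = 1).

Codes:
  A: 11000 (length 5)
  G: 11001 (length 5)
  E: 0 (length 1)
  H: 10 (length 2)
  F: 1101 (length 4)
  C: 111 (length 3)
Average code length: 165/79 = 2.0886 bits/symbol


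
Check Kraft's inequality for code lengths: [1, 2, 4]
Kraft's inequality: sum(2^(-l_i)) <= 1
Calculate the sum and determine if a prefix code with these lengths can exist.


Sum = 2^(-1) + 2^(-2) + 2^(-4)
    = 0.5 + 0.25 + 0.0625
    = 13/16 = 0.8125
Since 0.8125 <= 1, Kraft's inequality IS satisfied.
A prefix code with these lengths CAN exist.

Kraft sum = 0.8125. Satisfied.


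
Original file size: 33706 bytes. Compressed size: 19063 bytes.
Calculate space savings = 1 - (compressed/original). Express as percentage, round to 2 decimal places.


ratio = compressed/original = 19063/33706 = 0.565567
savings = 1 - ratio = 1 - 0.565567 = 0.434433
as a percentage: 0.434433 * 100 = 43.44%

Space savings = 1 - 19063/33706 = 43.44%


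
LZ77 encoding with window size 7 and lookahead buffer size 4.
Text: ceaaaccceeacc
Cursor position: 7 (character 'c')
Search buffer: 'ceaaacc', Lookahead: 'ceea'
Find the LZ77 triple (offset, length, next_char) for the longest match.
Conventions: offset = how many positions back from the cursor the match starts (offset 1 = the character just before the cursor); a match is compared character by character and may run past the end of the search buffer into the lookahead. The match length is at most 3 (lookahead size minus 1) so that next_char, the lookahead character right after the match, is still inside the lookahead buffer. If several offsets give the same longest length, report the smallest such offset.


Try each offset into the search buffer:
  offset=1 (pos 6, char 'c'): match length 1
  offset=2 (pos 5, char 'c'): match length 1
  offset=3 (pos 4, char 'a'): match length 0
  offset=4 (pos 3, char 'a'): match length 0
  offset=5 (pos 2, char 'a'): match length 0
  offset=6 (pos 1, char 'e'): match length 0
  offset=7 (pos 0, char 'c'): match length 2
Longest match has length 2 at offset 7.
next_char = character at position 7 + 2 = 9 -> 'e'

Best match: offset=7, length=2 (matching 'ce' starting at position 0)
LZ77 triple: (7, 2, 'e')


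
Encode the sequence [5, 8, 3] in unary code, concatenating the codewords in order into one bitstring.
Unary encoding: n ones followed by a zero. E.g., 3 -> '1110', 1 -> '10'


Encode each number as n ones followed by a terminating 0:
  5 -> 111110 (6 bits)
  8 -> 111111110 (9 bits)
  3 -> 1110 (4 bits)
Total length = 6 + 9 + 4 = 19 bits.

Unary([5, 8, 3]) = 1111101111111101110 (19 bits)


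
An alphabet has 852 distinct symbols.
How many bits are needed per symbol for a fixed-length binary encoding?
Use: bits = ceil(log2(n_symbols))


log2(852) = 9.7347
Bracket: 2^9 = 512 < 852 <= 2^10 = 1024
So ceil(log2(852)) = 10

bits = ceil(log2(852)) = ceil(9.7347) = 10 bits


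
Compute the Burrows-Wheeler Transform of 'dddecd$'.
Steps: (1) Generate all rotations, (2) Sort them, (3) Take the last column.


Rotations (sorted):
  0: $dddecd -> last char: d
  1: cd$ddde -> last char: e
  2: d$dddec -> last char: c
  3: dddecd$ -> last char: $
  4: ddecd$d -> last char: d
  5: decd$dd -> last char: d
  6: ecd$ddd -> last char: d


BWT = dec$ddd


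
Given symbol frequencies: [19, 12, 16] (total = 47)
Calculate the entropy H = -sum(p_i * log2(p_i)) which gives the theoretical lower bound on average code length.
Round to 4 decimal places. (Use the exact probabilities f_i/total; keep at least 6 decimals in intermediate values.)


Per-symbol terms -p_i * log2(p_i) with p_i = f_i/47:
  p = 19/47 = 0.404255: log2(p) = -1.306661, -p*log2(p) = 0.528225
  p = 12/47 = 0.255319: log2(p) = -1.969626, -p*log2(p) = 0.502883
  p = 16/47 = 0.340426: log2(p) = -1.554589, -p*log2(p) = 0.529222
H = 0.528225 + 0.502883 + 0.529222 = 1.560330

H = 1.5603 bits/symbol


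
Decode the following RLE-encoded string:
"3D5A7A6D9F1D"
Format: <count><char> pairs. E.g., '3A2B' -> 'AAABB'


Expanding each <count><char> pair:
  3D -> 'DDD'
  5A -> 'AAAAA'
  7A -> 'AAAAAAA'
  6D -> 'DDDDDD'
  9F -> 'FFFFFFFFF'
  1D -> 'D'

Decoded = DDDAAAAAAAAAAAADDDDDDFFFFFFFFFD


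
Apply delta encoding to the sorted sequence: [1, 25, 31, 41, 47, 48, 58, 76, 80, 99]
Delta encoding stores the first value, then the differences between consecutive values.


First value: 1
Deltas:
  25 - 1 = 24
  31 - 25 = 6
  41 - 31 = 10
  47 - 41 = 6
  48 - 47 = 1
  58 - 48 = 10
  76 - 58 = 18
  80 - 76 = 4
  99 - 80 = 19


Delta encoded: [1, 24, 6, 10, 6, 1, 10, 18, 4, 19]


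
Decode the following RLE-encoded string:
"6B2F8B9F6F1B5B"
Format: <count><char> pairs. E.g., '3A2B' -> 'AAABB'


Expanding each <count><char> pair:
  6B -> 'BBBBBB'
  2F -> 'FF'
  8B -> 'BBBBBBBB'
  9F -> 'FFFFFFFFF'
  6F -> 'FFFFFF'
  1B -> 'B'
  5B -> 'BBBBB'

Decoded = BBBBBBFFBBBBBBBBFFFFFFFFFFFFFFFBBBBBB


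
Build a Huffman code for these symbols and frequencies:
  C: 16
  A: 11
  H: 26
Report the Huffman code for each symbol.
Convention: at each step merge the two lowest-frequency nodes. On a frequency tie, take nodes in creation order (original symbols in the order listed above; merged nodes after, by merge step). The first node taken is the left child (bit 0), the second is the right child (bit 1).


Huffman tree construction:
Step 1: Merge A(11) + C(16) = 27
Step 2: Merge H(26) + (A+C)(27) = 53
Read each symbol's code off the tree from the root (left child = 0, right child = 1).

Codes:
  C: 11 (length 2)
  A: 10 (length 2)
  H: 0 (length 1)
Average code length: 80/53 = 1.5094 bits/symbol


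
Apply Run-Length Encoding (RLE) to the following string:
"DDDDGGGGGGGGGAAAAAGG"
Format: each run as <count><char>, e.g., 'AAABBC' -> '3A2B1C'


Scanning runs left to right:
  i=0: run of 'D' x 4 -> '4D'
  i=4: run of 'G' x 9 -> '9G'
  i=13: run of 'A' x 5 -> '5A'
  i=18: run of 'G' x 2 -> '2G'

RLE = 4D9G5A2G


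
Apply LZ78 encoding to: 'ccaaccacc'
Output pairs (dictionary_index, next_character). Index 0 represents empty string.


LZ78 encoding steps:
Dictionary: {0: ''}
Step 1: w='' (idx 0), next='c' -> output (0, 'c'), add 'c' as idx 1
Step 2: w='c' (idx 1), next='a' -> output (1, 'a'), add 'ca' as idx 2
Step 3: w='' (idx 0), next='a' -> output (0, 'a'), add 'a' as idx 3
Step 4: w='c' (idx 1), next='c' -> output (1, 'c'), add 'cc' as idx 4
Step 5: w='a' (idx 3), next='c' -> output (3, 'c'), add 'ac' as idx 5
Step 6: w='c' (idx 1), end of input -> output (1, '')


Encoded: [(0, 'c'), (1, 'a'), (0, 'a'), (1, 'c'), (3, 'c'), (1, '')]


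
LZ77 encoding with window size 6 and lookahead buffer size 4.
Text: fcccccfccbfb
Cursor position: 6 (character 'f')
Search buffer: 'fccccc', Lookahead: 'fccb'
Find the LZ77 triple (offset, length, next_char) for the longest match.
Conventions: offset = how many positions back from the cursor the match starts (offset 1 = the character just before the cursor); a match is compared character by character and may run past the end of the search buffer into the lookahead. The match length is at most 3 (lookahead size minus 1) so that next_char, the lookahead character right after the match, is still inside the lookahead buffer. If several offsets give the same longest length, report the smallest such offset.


Try each offset into the search buffer:
  offset=1 (pos 5, char 'c'): match length 0
  offset=2 (pos 4, char 'c'): match length 0
  offset=3 (pos 3, char 'c'): match length 0
  offset=4 (pos 2, char 'c'): match length 0
  offset=5 (pos 1, char 'c'): match length 0
  offset=6 (pos 0, char 'f'): match length 3
Longest match has length 3 at offset 6.
next_char = character at position 6 + 3 = 9 -> 'b'

Best match: offset=6, length=3 (matching 'fcc' starting at position 0)
LZ77 triple: (6, 3, 'b')


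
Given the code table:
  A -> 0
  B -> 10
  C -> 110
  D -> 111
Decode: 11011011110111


Decoding:
110 -> C
110 -> C
111 -> D
10 -> B
111 -> D


Result: CCDBD


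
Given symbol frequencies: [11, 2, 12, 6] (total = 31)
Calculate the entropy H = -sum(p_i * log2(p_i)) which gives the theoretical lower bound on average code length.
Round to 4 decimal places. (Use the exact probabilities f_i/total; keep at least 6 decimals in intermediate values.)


Per-symbol terms -p_i * log2(p_i) with p_i = f_i/31:
  p = 11/31 = 0.354839: log2(p) = -1.494765, -p*log2(p) = 0.530400
  p = 2/31 = 0.064516: log2(p) = -3.954196, -p*log2(p) = 0.255109
  p = 12/31 = 0.387097: log2(p) = -1.369234, -p*log2(p) = 0.530026
  p = 6/31 = 0.193548: log2(p) = -2.369234, -p*log2(p) = 0.458561
H = 0.530400 + 0.255109 + 0.530026 + 0.458561 = 1.774096

H = 1.7741 bits/symbol


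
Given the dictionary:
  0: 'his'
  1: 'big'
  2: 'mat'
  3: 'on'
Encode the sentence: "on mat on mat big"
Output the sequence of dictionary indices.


Look up each word in the dictionary:
  'on' -> 3
  'mat' -> 2
  'on' -> 3
  'mat' -> 2
  'big' -> 1

Encoded: [3, 2, 3, 2, 1]


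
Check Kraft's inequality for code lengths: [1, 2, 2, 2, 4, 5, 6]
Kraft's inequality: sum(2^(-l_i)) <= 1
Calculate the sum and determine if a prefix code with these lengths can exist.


Sum = 2^(-1) + 2^(-2) + 2^(-2) + 2^(-2) + 2^(-4) + 2^(-5) + 2^(-6)
    = 0.5 + 0.25 + 0.25 + 0.25 + 0.0625 + 0.03125 + 0.015625
    = 87/64 = 1.359375
Since 1.359375 > 1, Kraft's inequality is NOT satisfied.
A prefix code with these lengths CANNOT exist.

Kraft sum = 1.359375. Not satisfied.


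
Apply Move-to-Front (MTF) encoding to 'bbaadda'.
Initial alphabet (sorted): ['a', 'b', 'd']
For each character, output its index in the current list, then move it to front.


MTF encoding:
'b': index 1 in ['a', 'b', 'd'] -> ['b', 'a', 'd']
'b': index 0 in ['b', 'a', 'd'] -> ['b', 'a', 'd']
'a': index 1 in ['b', 'a', 'd'] -> ['a', 'b', 'd']
'a': index 0 in ['a', 'b', 'd'] -> ['a', 'b', 'd']
'd': index 2 in ['a', 'b', 'd'] -> ['d', 'a', 'b']
'd': index 0 in ['d', 'a', 'b'] -> ['d', 'a', 'b']
'a': index 1 in ['d', 'a', 'b'] -> ['a', 'd', 'b']


Output: [1, 0, 1, 0, 2, 0, 1]


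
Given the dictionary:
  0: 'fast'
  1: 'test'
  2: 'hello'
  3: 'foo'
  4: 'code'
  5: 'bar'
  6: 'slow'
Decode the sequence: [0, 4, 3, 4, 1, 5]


Look up each index in the dictionary:
  0 -> 'fast'
  4 -> 'code'
  3 -> 'foo'
  4 -> 'code'
  1 -> 'test'
  5 -> 'bar'

Decoded: "fast code foo code test bar"


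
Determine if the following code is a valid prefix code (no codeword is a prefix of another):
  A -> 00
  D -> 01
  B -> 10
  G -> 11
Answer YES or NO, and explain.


Checking each pair (does one codeword prefix another?):
  A='00' vs D='01': no prefix
  A='00' vs B='10': no prefix
  A='00' vs G='11': no prefix
  D='01' vs A='00': no prefix
  D='01' vs B='10': no prefix
  D='01' vs G='11': no prefix
  B='10' vs A='00': no prefix
  B='10' vs D='01': no prefix
  B='10' vs G='11': no prefix
  G='11' vs A='00': no prefix
  G='11' vs D='01': no prefix
  G='11' vs B='10': no prefix
No violation found over all pairs.

YES -- this is a valid prefix code. No codeword is a prefix of any other codeword.


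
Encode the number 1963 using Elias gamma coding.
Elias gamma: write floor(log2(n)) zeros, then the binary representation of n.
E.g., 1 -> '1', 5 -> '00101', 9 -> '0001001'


num_bits = floor(log2(1963)) + 1 = 11
leading_zeros = num_bits - 1 = 10
binary(1963) = 11110101011

Elias gamma(1963) = '0000000000' + '11110101011' = 000000000011110101011 (21 bits)


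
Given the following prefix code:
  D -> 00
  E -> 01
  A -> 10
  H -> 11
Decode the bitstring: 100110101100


Decoding step by step:
Bits 10 -> A
Bits 01 -> E
Bits 10 -> A
Bits 10 -> A
Bits 11 -> H
Bits 00 -> D


Decoded message: AEAAHD


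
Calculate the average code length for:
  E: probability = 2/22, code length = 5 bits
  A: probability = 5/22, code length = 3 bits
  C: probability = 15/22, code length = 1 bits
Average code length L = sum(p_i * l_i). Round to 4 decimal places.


Weighted contributions p_i * l_i:
  E: (2/22) * 5 = 10/22
  A: (5/22) * 3 = 15/22
  C: (15/22) * 1 = 15/22
Sum = (10 + 15 + 15)/22 = 40/22

L = 40/22 = 1.8182 bits/symbol


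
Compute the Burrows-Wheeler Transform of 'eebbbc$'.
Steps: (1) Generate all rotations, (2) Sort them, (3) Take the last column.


Rotations (sorted):
  0: $eebbbc -> last char: c
  1: bbbc$ee -> last char: e
  2: bbc$eeb -> last char: b
  3: bc$eebb -> last char: b
  4: c$eebbb -> last char: b
  5: ebbbc$e -> last char: e
  6: eebbbc$ -> last char: $


BWT = cebbbe$


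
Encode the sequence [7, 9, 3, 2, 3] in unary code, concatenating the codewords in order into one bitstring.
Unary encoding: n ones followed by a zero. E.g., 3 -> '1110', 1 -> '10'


Encode each number as n ones followed by a terminating 0:
  7 -> 11111110 (8 bits)
  9 -> 1111111110 (10 bits)
  3 -> 1110 (4 bits)
  2 -> 110 (3 bits)
  3 -> 1110 (4 bits)
Total length = 8 + 10 + 4 + 3 + 4 = 29 bits.

Unary([7, 9, 3, 2, 3]) = 11111110111111111011101101110 (29 bits)


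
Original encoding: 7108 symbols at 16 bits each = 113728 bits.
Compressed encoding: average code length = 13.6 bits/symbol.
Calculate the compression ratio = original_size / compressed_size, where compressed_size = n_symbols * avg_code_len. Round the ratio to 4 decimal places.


original_size = n_symbols * orig_bits = 7108 * 16 = 113728 bits
compressed_size = n_symbols * avg_code_len = 7108 * 13.6 = 96668.8 bits
ratio = original_size / compressed_size = 113728 / 96668.8 = 1.1765

Compression ratio = 1.1765


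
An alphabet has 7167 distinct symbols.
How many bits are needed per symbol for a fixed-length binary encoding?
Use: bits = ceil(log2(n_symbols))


log2(7167) = 12.8072
Bracket: 2^12 = 4096 < 7167 <= 2^13 = 8192
So ceil(log2(7167)) = 13

bits = ceil(log2(7167)) = ceil(12.8072) = 13 bits


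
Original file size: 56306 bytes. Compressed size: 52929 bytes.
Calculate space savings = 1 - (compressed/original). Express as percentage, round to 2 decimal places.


ratio = compressed/original = 52929/56306 = 0.940024
savings = 1 - ratio = 1 - 0.940024 = 0.059976
as a percentage: 0.059976 * 100 = 6.0%

Space savings = 1 - 52929/56306 = 6.0%


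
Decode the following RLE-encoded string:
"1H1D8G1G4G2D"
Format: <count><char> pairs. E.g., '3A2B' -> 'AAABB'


Expanding each <count><char> pair:
  1H -> 'H'
  1D -> 'D'
  8G -> 'GGGGGGGG'
  1G -> 'G'
  4G -> 'GGGG'
  2D -> 'DD'

Decoded = HDGGGGGGGGGGGGGDD


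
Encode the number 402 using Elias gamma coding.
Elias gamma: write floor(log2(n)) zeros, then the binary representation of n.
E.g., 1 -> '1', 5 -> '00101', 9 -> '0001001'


num_bits = floor(log2(402)) + 1 = 9
leading_zeros = num_bits - 1 = 8
binary(402) = 110010010

Elias gamma(402) = '00000000' + '110010010' = 00000000110010010 (17 bits)


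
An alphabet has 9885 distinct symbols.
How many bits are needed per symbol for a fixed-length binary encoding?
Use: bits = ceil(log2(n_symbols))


log2(9885) = 13.271
Bracket: 2^13 = 8192 < 9885 <= 2^14 = 16384
So ceil(log2(9885)) = 14

bits = ceil(log2(9885)) = ceil(13.271) = 14 bits


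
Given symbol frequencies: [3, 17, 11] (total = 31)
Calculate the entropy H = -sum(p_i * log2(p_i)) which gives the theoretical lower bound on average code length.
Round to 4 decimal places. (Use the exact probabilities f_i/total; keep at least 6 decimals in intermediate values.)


Per-symbol terms -p_i * log2(p_i) with p_i = f_i/31:
  p = 3/31 = 0.096774: log2(p) = -3.369234, -p*log2(p) = 0.326055
  p = 17/31 = 0.548387: log2(p) = -0.866733, -p*log2(p) = 0.475305
  p = 11/31 = 0.354839: log2(p) = -1.494765, -p*log2(p) = 0.530400
H = 0.326055 + 0.475305 + 0.530400 = 1.331760

H = 1.3318 bits/symbol


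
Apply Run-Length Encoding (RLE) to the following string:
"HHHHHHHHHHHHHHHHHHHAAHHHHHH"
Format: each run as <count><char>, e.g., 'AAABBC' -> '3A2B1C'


Scanning runs left to right:
  i=0: run of 'H' x 19 -> '19H'
  i=19: run of 'A' x 2 -> '2A'
  i=21: run of 'H' x 6 -> '6H'

RLE = 19H2A6H


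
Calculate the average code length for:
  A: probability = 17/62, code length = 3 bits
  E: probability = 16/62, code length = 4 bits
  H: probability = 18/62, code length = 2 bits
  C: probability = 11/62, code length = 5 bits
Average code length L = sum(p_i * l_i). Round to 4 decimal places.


Weighted contributions p_i * l_i:
  A: (17/62) * 3 = 51/62
  E: (16/62) * 4 = 64/62
  H: (18/62) * 2 = 36/62
  C: (11/62) * 5 = 55/62
Sum = (51 + 64 + 36 + 55)/62 = 206/62

L = 206/62 = 3.3226 bits/symbol


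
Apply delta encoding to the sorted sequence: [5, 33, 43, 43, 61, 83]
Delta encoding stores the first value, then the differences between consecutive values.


First value: 5
Deltas:
  33 - 5 = 28
  43 - 33 = 10
  43 - 43 = 0
  61 - 43 = 18
  83 - 61 = 22


Delta encoded: [5, 28, 10, 0, 18, 22]


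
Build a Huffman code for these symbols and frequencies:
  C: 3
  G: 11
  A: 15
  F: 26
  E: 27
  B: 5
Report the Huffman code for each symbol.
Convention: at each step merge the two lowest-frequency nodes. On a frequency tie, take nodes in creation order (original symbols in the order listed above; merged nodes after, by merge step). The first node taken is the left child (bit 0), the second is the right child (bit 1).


Huffman tree construction:
Step 1: Merge C(3) + B(5) = 8
Step 2: Merge (C+B)(8) + G(11) = 19
Step 3: Merge A(15) + ((C+B)+G)(19) = 34
Step 4: Merge F(26) + E(27) = 53
Step 5: Merge (A+((C+B)+G))(34) + (F+E)(53) = 87
Read each symbol's code off the tree from the root (left child = 0, right child = 1).

Codes:
  C: 0100 (length 4)
  G: 011 (length 3)
  A: 00 (length 2)
  F: 10 (length 2)
  E: 11 (length 2)
  B: 0101 (length 4)
Average code length: 201/87 = 2.3103 bits/symbol


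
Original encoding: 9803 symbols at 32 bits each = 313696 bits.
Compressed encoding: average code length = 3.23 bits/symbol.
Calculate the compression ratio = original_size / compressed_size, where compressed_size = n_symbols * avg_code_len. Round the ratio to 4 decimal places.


original_size = n_symbols * orig_bits = 9803 * 32 = 313696 bits
compressed_size = n_symbols * avg_code_len = 9803 * 3.23 = 31663.69 bits
ratio = original_size / compressed_size = 313696 / 31663.69 = 9.9071

Compression ratio = 9.9071


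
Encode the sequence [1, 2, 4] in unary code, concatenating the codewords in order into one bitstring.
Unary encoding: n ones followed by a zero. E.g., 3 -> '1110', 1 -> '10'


Encode each number as n ones followed by a terminating 0:
  1 -> 10 (2 bits)
  2 -> 110 (3 bits)
  4 -> 11110 (5 bits)
Total length = 2 + 3 + 5 = 10 bits.

Unary([1, 2, 4]) = 1011011110 (10 bits)


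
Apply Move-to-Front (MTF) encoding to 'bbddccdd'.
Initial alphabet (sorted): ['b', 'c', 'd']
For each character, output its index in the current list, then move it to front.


MTF encoding:
'b': index 0 in ['b', 'c', 'd'] -> ['b', 'c', 'd']
'b': index 0 in ['b', 'c', 'd'] -> ['b', 'c', 'd']
'd': index 2 in ['b', 'c', 'd'] -> ['d', 'b', 'c']
'd': index 0 in ['d', 'b', 'c'] -> ['d', 'b', 'c']
'c': index 2 in ['d', 'b', 'c'] -> ['c', 'd', 'b']
'c': index 0 in ['c', 'd', 'b'] -> ['c', 'd', 'b']
'd': index 1 in ['c', 'd', 'b'] -> ['d', 'c', 'b']
'd': index 0 in ['d', 'c', 'b'] -> ['d', 'c', 'b']


Output: [0, 0, 2, 0, 2, 0, 1, 0]


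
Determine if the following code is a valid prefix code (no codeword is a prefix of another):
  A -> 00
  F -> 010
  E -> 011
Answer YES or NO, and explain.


Checking each pair (does one codeword prefix another?):
  A='00' vs F='010': no prefix
  A='00' vs E='011': no prefix
  F='010' vs A='00': no prefix
  F='010' vs E='011': no prefix
  E='011' vs A='00': no prefix
  E='011' vs F='010': no prefix
No violation found over all pairs.

YES -- this is a valid prefix code. No codeword is a prefix of any other codeword.


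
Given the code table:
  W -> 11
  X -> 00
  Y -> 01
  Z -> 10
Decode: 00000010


Decoding:
00 -> X
00 -> X
00 -> X
10 -> Z


Result: XXXZ


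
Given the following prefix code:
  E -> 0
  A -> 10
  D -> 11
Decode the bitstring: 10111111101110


Decoding step by step:
Bits 10 -> A
Bits 11 -> D
Bits 11 -> D
Bits 11 -> D
Bits 10 -> A
Bits 11 -> D
Bits 10 -> A


Decoded message: ADDDADA


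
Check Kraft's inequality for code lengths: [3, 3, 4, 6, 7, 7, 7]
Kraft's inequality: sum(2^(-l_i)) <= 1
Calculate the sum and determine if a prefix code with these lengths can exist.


Sum = 2^(-3) + 2^(-3) + 2^(-4) + 2^(-6) + 2^(-7) + 2^(-7) + 2^(-7)
    = 0.125 + 0.125 + 0.0625 + 0.015625 + 0.0078125 + 0.0078125 + 0.0078125
    = 45/128 = 0.3515625
Since 0.3515625 <= 1, Kraft's inequality IS satisfied.
A prefix code with these lengths CAN exist.

Kraft sum = 0.3515625. Satisfied.


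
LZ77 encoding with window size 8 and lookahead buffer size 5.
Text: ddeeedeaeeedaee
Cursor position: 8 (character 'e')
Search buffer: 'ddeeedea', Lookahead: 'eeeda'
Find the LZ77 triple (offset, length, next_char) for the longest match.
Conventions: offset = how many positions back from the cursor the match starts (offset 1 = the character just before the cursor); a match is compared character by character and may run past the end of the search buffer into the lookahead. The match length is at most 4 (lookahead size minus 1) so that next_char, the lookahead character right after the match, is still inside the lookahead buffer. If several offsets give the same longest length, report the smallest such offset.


Try each offset into the search buffer:
  offset=1 (pos 7, char 'a'): match length 0
  offset=2 (pos 6, char 'e'): match length 1
  offset=3 (pos 5, char 'd'): match length 0
  offset=4 (pos 4, char 'e'): match length 1
  offset=5 (pos 3, char 'e'): match length 2
  offset=6 (pos 2, char 'e'): match length 4
  offset=7 (pos 1, char 'd'): match length 0
  offset=8 (pos 0, char 'd'): match length 0
Longest match has length 4 at offset 6.
next_char = character at position 8 + 4 = 12 -> 'a'

Best match: offset=6, length=4 (matching 'eeed' starting at position 2)
LZ77 triple: (6, 4, 'a')


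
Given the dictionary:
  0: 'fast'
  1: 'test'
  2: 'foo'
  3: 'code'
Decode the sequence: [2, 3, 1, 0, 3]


Look up each index in the dictionary:
  2 -> 'foo'
  3 -> 'code'
  1 -> 'test'
  0 -> 'fast'
  3 -> 'code'

Decoded: "foo code test fast code"


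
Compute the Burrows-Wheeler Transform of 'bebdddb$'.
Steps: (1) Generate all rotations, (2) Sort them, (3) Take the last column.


Rotations (sorted):
  0: $bebdddb -> last char: b
  1: b$bebddd -> last char: d
  2: bdddb$be -> last char: e
  3: bebdddb$ -> last char: $
  4: db$bebdd -> last char: d
  5: ddb$bebd -> last char: d
  6: dddb$beb -> last char: b
  7: ebdddb$b -> last char: b


BWT = bde$ddbb


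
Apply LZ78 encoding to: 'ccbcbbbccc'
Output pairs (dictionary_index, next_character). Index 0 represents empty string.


LZ78 encoding steps:
Dictionary: {0: ''}
Step 1: w='' (idx 0), next='c' -> output (0, 'c'), add 'c' as idx 1
Step 2: w='c' (idx 1), next='b' -> output (1, 'b'), add 'cb' as idx 2
Step 3: w='cb' (idx 2), next='b' -> output (2, 'b'), add 'cbb' as idx 3
Step 4: w='' (idx 0), next='b' -> output (0, 'b'), add 'b' as idx 4
Step 5: w='c' (idx 1), next='c' -> output (1, 'c'), add 'cc' as idx 5
Step 6: w='c' (idx 1), end of input -> output (1, '')


Encoded: [(0, 'c'), (1, 'b'), (2, 'b'), (0, 'b'), (1, 'c'), (1, '')]


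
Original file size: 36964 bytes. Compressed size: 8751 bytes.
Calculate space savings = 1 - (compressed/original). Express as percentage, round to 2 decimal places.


ratio = compressed/original = 8751/36964 = 0.236744
savings = 1 - ratio = 1 - 0.236744 = 0.763256
as a percentage: 0.763256 * 100 = 76.33%

Space savings = 1 - 8751/36964 = 76.33%


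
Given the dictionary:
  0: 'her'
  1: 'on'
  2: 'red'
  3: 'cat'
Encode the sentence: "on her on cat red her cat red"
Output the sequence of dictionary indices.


Look up each word in the dictionary:
  'on' -> 1
  'her' -> 0
  'on' -> 1
  'cat' -> 3
  'red' -> 2
  'her' -> 0
  'cat' -> 3
  'red' -> 2

Encoded: [1, 0, 1, 3, 2, 0, 3, 2]


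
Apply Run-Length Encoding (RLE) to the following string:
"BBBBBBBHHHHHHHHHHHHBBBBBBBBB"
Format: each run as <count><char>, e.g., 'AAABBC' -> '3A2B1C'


Scanning runs left to right:
  i=0: run of 'B' x 7 -> '7B'
  i=7: run of 'H' x 12 -> '12H'
  i=19: run of 'B' x 9 -> '9B'

RLE = 7B12H9B


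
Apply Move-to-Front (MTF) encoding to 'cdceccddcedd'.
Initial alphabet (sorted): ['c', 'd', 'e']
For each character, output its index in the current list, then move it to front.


MTF encoding:
'c': index 0 in ['c', 'd', 'e'] -> ['c', 'd', 'e']
'd': index 1 in ['c', 'd', 'e'] -> ['d', 'c', 'e']
'c': index 1 in ['d', 'c', 'e'] -> ['c', 'd', 'e']
'e': index 2 in ['c', 'd', 'e'] -> ['e', 'c', 'd']
'c': index 1 in ['e', 'c', 'd'] -> ['c', 'e', 'd']
'c': index 0 in ['c', 'e', 'd'] -> ['c', 'e', 'd']
'd': index 2 in ['c', 'e', 'd'] -> ['d', 'c', 'e']
'd': index 0 in ['d', 'c', 'e'] -> ['d', 'c', 'e']
'c': index 1 in ['d', 'c', 'e'] -> ['c', 'd', 'e']
'e': index 2 in ['c', 'd', 'e'] -> ['e', 'c', 'd']
'd': index 2 in ['e', 'c', 'd'] -> ['d', 'e', 'c']
'd': index 0 in ['d', 'e', 'c'] -> ['d', 'e', 'c']


Output: [0, 1, 1, 2, 1, 0, 2, 0, 1, 2, 2, 0]


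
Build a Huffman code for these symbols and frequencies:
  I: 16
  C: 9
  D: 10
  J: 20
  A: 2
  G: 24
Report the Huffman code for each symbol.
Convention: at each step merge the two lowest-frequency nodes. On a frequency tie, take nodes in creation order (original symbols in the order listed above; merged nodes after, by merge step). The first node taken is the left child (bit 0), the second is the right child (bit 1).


Huffman tree construction:
Step 1: Merge A(2) + C(9) = 11
Step 2: Merge D(10) + (A+C)(11) = 21
Step 3: Merge I(16) + J(20) = 36
Step 4: Merge (D+(A+C))(21) + G(24) = 45
Step 5: Merge (I+J)(36) + ((D+(A+C))+G)(45) = 81
Read each symbol's code off the tree from the root (left child = 0, right child = 1).

Codes:
  I: 00 (length 2)
  C: 1011 (length 4)
  D: 100 (length 3)
  J: 01 (length 2)
  A: 1010 (length 4)
  G: 11 (length 2)
Average code length: 194/81 = 2.3951 bits/symbol


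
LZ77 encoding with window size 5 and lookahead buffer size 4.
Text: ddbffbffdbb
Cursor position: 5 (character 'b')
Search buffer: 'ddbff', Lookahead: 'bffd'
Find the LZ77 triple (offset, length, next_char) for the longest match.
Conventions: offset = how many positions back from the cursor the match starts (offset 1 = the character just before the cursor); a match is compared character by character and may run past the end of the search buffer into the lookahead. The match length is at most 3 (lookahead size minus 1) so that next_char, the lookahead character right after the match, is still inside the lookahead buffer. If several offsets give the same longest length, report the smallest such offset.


Try each offset into the search buffer:
  offset=1 (pos 4, char 'f'): match length 0
  offset=2 (pos 3, char 'f'): match length 0
  offset=3 (pos 2, char 'b'): match length 3
  offset=4 (pos 1, char 'd'): match length 0
  offset=5 (pos 0, char 'd'): match length 0
Longest match has length 3 at offset 3.
next_char = character at position 5 + 3 = 8 -> 'd'

Best match: offset=3, length=3 (matching 'bff' starting at position 2)
LZ77 triple: (3, 3, 'd')


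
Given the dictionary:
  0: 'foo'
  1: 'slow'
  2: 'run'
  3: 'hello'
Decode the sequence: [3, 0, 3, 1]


Look up each index in the dictionary:
  3 -> 'hello'
  0 -> 'foo'
  3 -> 'hello'
  1 -> 'slow'

Decoded: "hello foo hello slow"


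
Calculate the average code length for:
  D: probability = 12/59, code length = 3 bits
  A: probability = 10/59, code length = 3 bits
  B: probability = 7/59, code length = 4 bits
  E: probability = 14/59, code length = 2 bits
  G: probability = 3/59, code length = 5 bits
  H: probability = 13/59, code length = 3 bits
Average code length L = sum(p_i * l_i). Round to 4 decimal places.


Weighted contributions p_i * l_i:
  D: (12/59) * 3 = 36/59
  A: (10/59) * 3 = 30/59
  B: (7/59) * 4 = 28/59
  E: (14/59) * 2 = 28/59
  G: (3/59) * 5 = 15/59
  H: (13/59) * 3 = 39/59
Sum = (36 + 30 + 28 + 28 + 15 + 39)/59 = 176/59

L = 176/59 = 2.9831 bits/symbol


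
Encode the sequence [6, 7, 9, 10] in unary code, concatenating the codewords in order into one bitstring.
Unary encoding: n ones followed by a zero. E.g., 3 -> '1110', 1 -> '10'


Encode each number as n ones followed by a terminating 0:
  6 -> 1111110 (7 bits)
  7 -> 11111110 (8 bits)
  9 -> 1111111110 (10 bits)
  10 -> 11111111110 (11 bits)
Total length = 7 + 8 + 10 + 11 = 36 bits.

Unary([6, 7, 9, 10]) = 111111011111110111111111011111111110 (36 bits)


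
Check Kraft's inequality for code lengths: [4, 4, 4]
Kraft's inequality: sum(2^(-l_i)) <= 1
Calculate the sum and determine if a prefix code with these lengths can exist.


Sum = 2^(-4) + 2^(-4) + 2^(-4)
    = 0.0625 + 0.0625 + 0.0625
    = 3/16 = 0.1875
Since 0.1875 <= 1, Kraft's inequality IS satisfied.
A prefix code with these lengths CAN exist.

Kraft sum = 0.1875. Satisfied.


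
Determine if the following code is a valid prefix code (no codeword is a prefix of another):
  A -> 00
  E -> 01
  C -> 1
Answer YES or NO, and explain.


Checking each pair (does one codeword prefix another?):
  A='00' vs E='01': no prefix
  A='00' vs C='1': no prefix
  E='01' vs A='00': no prefix
  E='01' vs C='1': no prefix
  C='1' vs A='00': no prefix
  C='1' vs E='01': no prefix
No violation found over all pairs.

YES -- this is a valid prefix code. No codeword is a prefix of any other codeword.


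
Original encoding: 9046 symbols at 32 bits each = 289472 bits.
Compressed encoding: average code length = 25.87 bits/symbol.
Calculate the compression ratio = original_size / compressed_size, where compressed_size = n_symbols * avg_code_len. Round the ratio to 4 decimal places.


original_size = n_symbols * orig_bits = 9046 * 32 = 289472 bits
compressed_size = n_symbols * avg_code_len = 9046 * 25.87 = 234020.02 bits
ratio = original_size / compressed_size = 289472 / 234020.02 = 1.237

Compression ratio = 1.237


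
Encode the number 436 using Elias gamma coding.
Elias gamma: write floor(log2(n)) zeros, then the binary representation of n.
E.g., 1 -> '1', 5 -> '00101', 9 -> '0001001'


num_bits = floor(log2(436)) + 1 = 9
leading_zeros = num_bits - 1 = 8
binary(436) = 110110100

Elias gamma(436) = '00000000' + '110110100' = 00000000110110100 (17 bits)


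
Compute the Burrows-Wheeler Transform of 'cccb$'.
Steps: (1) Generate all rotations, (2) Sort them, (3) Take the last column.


Rotations (sorted):
  0: $cccb -> last char: b
  1: b$ccc -> last char: c
  2: cb$cc -> last char: c
  3: ccb$c -> last char: c
  4: cccb$ -> last char: $


BWT = bccc$


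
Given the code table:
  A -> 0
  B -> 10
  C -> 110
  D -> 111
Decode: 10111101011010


Decoding:
10 -> B
111 -> D
10 -> B
10 -> B
110 -> C
10 -> B


Result: BDBBCB


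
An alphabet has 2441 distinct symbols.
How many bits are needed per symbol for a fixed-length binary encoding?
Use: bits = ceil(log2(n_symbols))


log2(2441) = 11.2533
Bracket: 2^11 = 2048 < 2441 <= 2^12 = 4096
So ceil(log2(2441)) = 12

bits = ceil(log2(2441)) = ceil(11.2533) = 12 bits


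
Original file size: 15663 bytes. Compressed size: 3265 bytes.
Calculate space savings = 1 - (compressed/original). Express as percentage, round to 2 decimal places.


ratio = compressed/original = 3265/15663 = 0.208453
savings = 1 - ratio = 1 - 0.208453 = 0.791547
as a percentage: 0.791547 * 100 = 79.15%

Space savings = 1 - 3265/15663 = 79.15%


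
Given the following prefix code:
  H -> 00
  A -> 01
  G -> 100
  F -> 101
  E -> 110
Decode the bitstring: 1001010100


Decoding step by step:
Bits 100 -> G
Bits 101 -> F
Bits 01 -> A
Bits 00 -> H


Decoded message: GFAH


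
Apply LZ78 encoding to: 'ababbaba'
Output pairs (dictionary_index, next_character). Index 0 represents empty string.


LZ78 encoding steps:
Dictionary: {0: ''}
Step 1: w='' (idx 0), next='a' -> output (0, 'a'), add 'a' as idx 1
Step 2: w='' (idx 0), next='b' -> output (0, 'b'), add 'b' as idx 2
Step 3: w='a' (idx 1), next='b' -> output (1, 'b'), add 'ab' as idx 3
Step 4: w='b' (idx 2), next='a' -> output (2, 'a'), add 'ba' as idx 4
Step 5: w='ba' (idx 4), end of input -> output (4, '')


Encoded: [(0, 'a'), (0, 'b'), (1, 'b'), (2, 'a'), (4, '')]


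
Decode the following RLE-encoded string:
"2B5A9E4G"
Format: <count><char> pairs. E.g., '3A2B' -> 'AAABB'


Expanding each <count><char> pair:
  2B -> 'BB'
  5A -> 'AAAAA'
  9E -> 'EEEEEEEEE'
  4G -> 'GGGG'

Decoded = BBAAAAAEEEEEEEEEGGGG


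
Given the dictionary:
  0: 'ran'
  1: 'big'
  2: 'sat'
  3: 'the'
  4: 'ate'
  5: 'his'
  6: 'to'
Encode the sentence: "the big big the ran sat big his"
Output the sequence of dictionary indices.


Look up each word in the dictionary:
  'the' -> 3
  'big' -> 1
  'big' -> 1
  'the' -> 3
  'ran' -> 0
  'sat' -> 2
  'big' -> 1
  'his' -> 5

Encoded: [3, 1, 1, 3, 0, 2, 1, 5]


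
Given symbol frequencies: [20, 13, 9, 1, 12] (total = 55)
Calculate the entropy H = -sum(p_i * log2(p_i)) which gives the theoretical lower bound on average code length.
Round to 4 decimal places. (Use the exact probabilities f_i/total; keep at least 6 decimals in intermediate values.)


Per-symbol terms -p_i * log2(p_i) with p_i = f_i/55:
  p = 20/55 = 0.363636: log2(p) = -1.459432, -p*log2(p) = 0.530702
  p = 13/55 = 0.236364: log2(p) = -2.080920, -p*log2(p) = 0.491854
  p = 9/55 = 0.163636: log2(p) = -2.611435, -p*log2(p) = 0.427326
  p = 1/55 = 0.018182: log2(p) = -5.781360, -p*log2(p) = 0.105116
  p = 12/55 = 0.218182: log2(p) = -2.196397, -p*log2(p) = 0.479214
H = 0.530702 + 0.491854 + 0.427326 + 0.105116 + 0.479214 = 2.034212

H = 2.0342 bits/symbol


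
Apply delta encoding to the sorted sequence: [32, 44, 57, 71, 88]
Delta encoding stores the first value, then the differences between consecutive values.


First value: 32
Deltas:
  44 - 32 = 12
  57 - 44 = 13
  71 - 57 = 14
  88 - 71 = 17


Delta encoded: [32, 12, 13, 14, 17]
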